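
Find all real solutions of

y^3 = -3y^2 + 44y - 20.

y = -8.4721 or y = 0.4721 or y = 5

Rearrange: y^3 + 3y^2 - 44y + 20 = 0.
Possible rational roots are divisors of 20. Testing y = 5 gives 0, so (y - 5) is a factor.
Divide: y^3 + 3y^2 - 44y + 20 = (y - 5)(y^2 + 8y - 4).
Apply the quadratic formula to y^2 + 8y - 4 = 0: y = (-8 +/- sqrt(80))/2, i.e. y ~= 0.4721 or y ~= -8.4721.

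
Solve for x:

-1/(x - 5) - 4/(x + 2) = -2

Multiply both sides by (x - 5)(x + 2):
-(x + 2) - 4(x - 5) = -2(x - 5)(x + 2).
Expand and collect terms: -2x² + 11x + 2 = 0.
By the quadratic formula, x = (-11 ± √137) / -4, so x ≈ -0.1762 or x ≈ 5.6762.
Neither value makes a denominator zero (x ≠ 5, x ≠ -2), so both are valid.

x = -0.1762 or x = 5.6762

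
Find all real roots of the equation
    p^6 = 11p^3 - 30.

p = 1.71 or p = 1.8171

Let u = p^3. The equation becomes u^2 - 11u + 30 = 0.
Factor: (u - 6)(u - 5) = 0, so u = 6 or u = 5.
p^3 = 6 gives p = (6)^(1/3) ~= 1.8171.
p^3 = 5 gives p = (5)^(1/3) ~= 1.71.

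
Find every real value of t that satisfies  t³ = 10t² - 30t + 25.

t = 1.382 or t = 3.618 or t = 5

Rearrange: t³ - 10t² + 30t - 25 = 0.
Possible rational roots are divisors of -25. Testing t = 5 gives 0, so (t - 5) is a factor.
Divide: t³ - 10t² + 30t - 25 = (t - 5)(t² - 5t + 5).
Apply the quadratic formula to t² - 5t + 5 = 0: t = (5 ± √5)/2, i.e. t ≈ 3.618 or t ≈ 1.382.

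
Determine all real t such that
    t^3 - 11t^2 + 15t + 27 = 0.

Possible rational roots are divisors of 27. Testing t = 3 gives 0, so (t - 3) is a factor.
Divide: t^3 - 11t^2 + 15t + 27 = (t - 3)(t^2 - 8t - 9).
Factor the quadratic: t = 9 or t = -1.

t = -1 or t = 3 or t = 9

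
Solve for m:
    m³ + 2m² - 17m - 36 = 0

m = -4 or m = -2.1623 or m = 4.1623

Possible rational roots are divisors of -36. Testing m = -4 gives 0, so (m + 4) is a factor.
Divide: m³ + 2m² - 17m - 36 = (m + 4)(m² - 2m - 9).
Apply the quadratic formula to m² - 2m - 9 = 0: m = (2 ± √40)/2, i.e. m ≈ 4.1623 or m ≈ -2.1623.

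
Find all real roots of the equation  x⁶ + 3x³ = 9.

x = -1.6932 or x = 1.2285

Let u = x³. The equation becomes u² + 3u - 9 = 0.
By the quadratic formula, u = -3/2 + 3·√(5)/2 or u = -3·√(5)/2 - 3/2.
x³ = -3/2 + 3·√(5)/2 gives x = ∛(-3/2 + 3·√(5)/2) ≈ 1.2285.
x³ = -3·√(5)/2 - 3/2 gives x = -∛(3/2 + 3·√(5)/2) ≈ -1.6932.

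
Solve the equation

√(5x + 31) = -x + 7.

x = 1

Square both sides: 5x + 31 = (-x + 7)².
Expand and rearrange: x² - 19x + 18 = 0.
Solving gives x = 18 or x = 1.
Check each candidate in the original equation:
  x = 18: √(121) = 11, while -x + 7 = -11 — extraneous.
  x = 1: √(36) = 6, while -x + 7 = 6 — valid.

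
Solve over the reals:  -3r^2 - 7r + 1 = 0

Discriminant: (-7)^2 - 4*(-3)*1 = 61.
Quadratic formula: r = (7 +/- sqrt(61)) / (-6).
So r = -sqrt(61)/6 - 7/6 ~= -2.4684 or r = -7/6 + sqrt(61)/6 ~= 0.135.

r = -2.4684 or r = 0.135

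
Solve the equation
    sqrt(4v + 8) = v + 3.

v = -1

Square both sides: 4v + 8 = (v + 3)^2.
Expand and rearrange: v^2 + 2v + 1 = 0.
This gives the repeated root v = -1.
Check in the original equation:
  v = -1: sqrt(4) = 2, while v + 3 = 2 — valid.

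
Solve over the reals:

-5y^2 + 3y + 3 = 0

Discriminant: (3)^2 - 4*(-5)*3 = 69.
Quadratic formula: y = (-3 +/- sqrt(69)) / (-10).
So y = 3/10 - sqrt(69)/10 ~= -0.5307 or y = 3/10 + sqrt(69)/10 ~= 1.1307.

y = -0.5307 or y = 1.1307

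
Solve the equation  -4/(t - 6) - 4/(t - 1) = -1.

t = 2.783 or t = 12.217

Multiply both sides by (t - 6)(t - 1):
-4(t - 1) - 4(t - 6) = -(t - 6)(t - 1).
Expand and collect terms: -t^2 + 15t - 34 = 0.
By the quadratic formula, t = (-15 +/- sqrt(89)) / -2, so t ~= 2.783 or t ~= 12.217.
Neither value makes a denominator zero (t != 6, t != 1), so both are valid.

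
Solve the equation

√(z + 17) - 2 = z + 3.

z = -1

Isolate the radical: √(z + 17) = z + 5.
Square both sides: z + 17 = (z + 5)².
Expand and rearrange: z² + 9z + 8 = 0.
Solving gives z = -1 or z = -8.
Check each candidate in the original equation:
  z = -1: √(16) = 4, while z + 5 = 4 — valid.
  z = -8: √(9) = 3, while z + 5 = -3 — extraneous.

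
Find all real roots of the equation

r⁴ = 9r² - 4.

Let u = r². The equation becomes u² - 9u + 4 = 0.
By the quadratic formula, u = √(65)/2 + 9/2 or u = 9/2 - √(65)/2.
r² = √(65)/2 + 9/2 gives r = ±√(√(65)/2 + 9/2) ≈ ±2.9208.
r² = 9/2 - √(65)/2 gives r = ±√(9/2 - √(65)/2) ≈ ±0.6847.

r = -2.9208 or r = -0.6847 or r = 0.6847 or r = 2.9208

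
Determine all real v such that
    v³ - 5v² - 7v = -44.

Rearrange: v³ - 5v² - 7v + 44 = 0.
Possible rational roots are divisors of 44. Testing v = 4 gives 0, so (v - 4) is a factor.
Divide: v³ - 5v² - 7v + 44 = (v - 4)(v² - v - 11).
Apply the quadratic formula to v² - v - 11 = 0: v = (1 ± √45)/2, i.e. v ≈ 3.8541 or v ≈ -2.8541.

v = -2.8541 or v = 3.8541 or v = 4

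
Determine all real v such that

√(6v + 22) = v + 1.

v = 7

Square both sides: 6v + 22 = (v + 1)².
Expand and rearrange: v² - 4v - 21 = 0.
Solving gives v = 7 or v = -3.
Check each candidate in the original equation:
  v = 7: √(64) = 8, while v + 1 = 8 — valid.
  v = -3: √(4) = 2, while v + 1 = -2 — extraneous.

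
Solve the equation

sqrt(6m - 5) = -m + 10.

Square both sides: 6m - 5 = (-m + 10)^2.
Expand and rearrange: m^2 - 26m + 105 = 0.
Solving gives m = 21 or m = 5.
Check each candidate in the original equation:
  m = 21: sqrt(121) = 11, while -m + 10 = -11 — extraneous.
  m = 5: sqrt(25) = 5, while -m + 10 = 5 — valid.

m = 5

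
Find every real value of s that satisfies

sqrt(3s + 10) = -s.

s = -2

Square both sides: 3s + 10 = (-s)^2.
Expand and rearrange: s^2 - 3s - 10 = 0.
Solving gives s = 5 or s = -2.
Check each candidate in the original equation:
  s = 5: sqrt(25) = 5, while -s = -5 — extraneous.
  s = -2: sqrt(4) = 2, while -s = 2 — valid.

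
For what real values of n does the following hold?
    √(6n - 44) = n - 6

Square both sides: 6n - 44 = (n - 6)².
Expand and rearrange: n² - 18n + 80 = 0.
Solving gives n = 10 or n = 8.
Check each candidate in the original equation:
  n = 10: √(16) = 4, while n - 6 = 4 — valid.
  n = 8: √(4) = 2, while n - 6 = 2 — valid.

n = 8 or n = 10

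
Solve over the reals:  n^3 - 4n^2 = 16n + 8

Rearrange: n^3 - 4n^2 - 16n - 8 = 0.
Possible rational roots are divisors of -8. Testing n = -2 gives 0, so (n + 2) is a factor.
Divide: n^3 - 4n^2 - 16n - 8 = (n + 2)(n^2 - 6n - 4).
Apply the quadratic formula to n^2 - 6n - 4 = 0: n = (6 +/- sqrt(52))/2, i.e. n ~= 6.6056 or n ~= -0.6056.

n = -2 or n = -0.6056 or n = 6.6056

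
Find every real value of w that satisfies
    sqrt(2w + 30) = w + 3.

w = 3

Square both sides: 2w + 30 = (w + 3)^2.
Expand and rearrange: w^2 + 4w - 21 = 0.
Solving gives w = 3 or w = -7.
Check each candidate in the original equation:
  w = 3: sqrt(36) = 6, while w + 3 = 6 — valid.
  w = -7: sqrt(16) = 4, while w + 3 = -4 — extraneous.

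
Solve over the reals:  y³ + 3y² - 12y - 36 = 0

Possible rational roots are divisors of -36. Testing y = -3 gives 0, so (y + 3) is a factor.
Divide: y³ + 3y² - 12y - 36 = (y + 3)(y² - 12).
Apply the quadratic formula to y² - 12 = 0: y = (0 ± √48)/2, i.e. y ≈ 3.4641 or y ≈ -3.4641.

y = -3.4641 or y = -3 or y = 3.4641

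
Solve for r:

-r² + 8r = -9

r = -1 or r = 9

Bring every term to one side: -r² + 8r + 9 = 0.
Factor: -1(r - 9)(r + 1) = 0.
So r = 9 or r = -1.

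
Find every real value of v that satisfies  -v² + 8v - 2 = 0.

v = 0.2583 or v = 7.7417

Discriminant: (8)² − 4·(-1)·(-2) = 56.
Quadratic formula: v = (-8 ± √56) / (-2).
So v = 4 - √(14) ≈ 0.2583 or v = √(14) + 4 ≈ 7.7417.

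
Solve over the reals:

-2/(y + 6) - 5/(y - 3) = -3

Multiply both sides by (y + 6)(y - 3):
-2(y - 3) - 5(y + 6) = -3(y + 6)(y - 3).
Expand and collect terms: -3y² - 2y + 78 = 0.
By the quadratic formula, y = (2 ± √940) / -6, so y ≈ -5.4432 or y ≈ 4.7766.
Neither value makes a denominator zero (y ≠ -6, y ≠ 3), so both are valid.

y = -5.4432 or y = 4.7766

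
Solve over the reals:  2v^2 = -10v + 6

v = -5.5414 or v = 0.5414

Rearrange to standard form: 2v^2 + 10v - 6 = 0.
Discriminant: (10)^2 - 4*2*(-6) = 148.
Quadratic formula: v = (-10 +/- sqrt(148)) / 4.
So v = -5/2 + sqrt(37)/2 ~= 0.5414 or v = -sqrt(37)/2 - 5/2 ~= -5.5414.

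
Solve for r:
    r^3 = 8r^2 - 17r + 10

Rearrange: r^3 - 8r^2 + 17r - 10 = 0.
Possible rational roots are divisors of -10. Testing r = 1 gives 0, so (r - 1) is a factor.
Divide: r^3 - 8r^2 + 17r - 10 = (r - 1)(r^2 - 7r + 10).
Factor the quadratic: r = 5 or r = 2.

r = 1 or r = 2 or r = 5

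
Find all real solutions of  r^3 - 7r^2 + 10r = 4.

r = 0.7639 or r = 1 or r = 5.2361

Rearrange: r^3 - 7r^2 + 10r - 4 = 0.
Possible rational roots are divisors of -4. Testing r = 1 gives 0, so (r - 1) is a factor.
Divide: r^3 - 7r^2 + 10r - 4 = (r - 1)(r^2 - 6r + 4).
Apply the quadratic formula to r^2 - 6r + 4 = 0: r = (6 +/- sqrt(20))/2, i.e. r ~= 5.2361 or r ~= 0.7639.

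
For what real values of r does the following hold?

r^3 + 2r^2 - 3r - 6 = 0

r = -2 or r = -1.7321 or r = 1.7321

Possible rational roots are divisors of -6. Testing r = -2 gives 0, so (r + 2) is a factor.
Divide: r^3 + 2r^2 - 3r - 6 = (r + 2)(r^2 - 3).
Apply the quadratic formula to r^2 - 3 = 0: r = (0 +/- sqrt(12))/2, i.e. r ~= 1.7321 or r ~= -1.7321.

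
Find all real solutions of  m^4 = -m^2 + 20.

m = -2 or m = 2

Let u = m^2. The equation becomes u^2 + u - 20 = 0.
Factor: (u + 5)(u - 4) = 0, so u = -5 or u = 4.
m^2 = -5 < 0 has no real solution.
m^2 = 4 gives m = +/-2.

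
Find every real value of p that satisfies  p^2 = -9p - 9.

Rearrange to standard form: p^2 + 9p + 9 = 0.
Discriminant: (9)^2 - 4*1*9 = 45.
Quadratic formula: p = (-9 +/- sqrt(45)) / 2.
So p = -9/2 + 3*sqrt(5)/2 ~= -1.1459 or p = -9/2 - 3*sqrt(5)/2 ~= -7.8541.

p = -7.8541 or p = -1.1459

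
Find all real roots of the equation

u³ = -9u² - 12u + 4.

Rearrange: u³ + 9u² + 12u - 4 = 0.
Possible rational roots are divisors of -4. Testing u = -2 gives 0, so (u + 2) is a factor.
Divide: u³ + 9u² + 12u - 4 = (u + 2)(u² + 7u - 2).
Apply the quadratic formula to u² + 7u - 2 = 0: u = (-7 ± √57)/2, i.e. u ≈ 0.2749 or u ≈ -7.2749.

u = -7.2749 or u = -2 or u = 0.2749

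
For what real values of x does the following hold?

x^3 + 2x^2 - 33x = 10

Rearrange: x^3 + 2x^2 - 33x - 10 = 0.
Possible rational roots are divisors of -10. Testing x = 5 gives 0, so (x - 5) is a factor.
Divide: x^3 + 2x^2 - 33x - 10 = (x - 5)(x^2 + 7x + 2).
Apply the quadratic formula to x^2 + 7x + 2 = 0: x = (-7 +/- sqrt(41))/2, i.e. x ~= -0.2984 or x ~= -6.7016.

x = -6.7016 or x = -0.2984 or x = 5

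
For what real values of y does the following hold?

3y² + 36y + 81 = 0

y = -9 or y = -3

Factor: 3(y + 9)(y + 3) = 0.
So y = -9 or y = -3.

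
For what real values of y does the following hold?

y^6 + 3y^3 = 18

y = -1.8171 or y = 1.4422

Let u = y^3. The equation becomes u^2 + 3u - 18 = 0.
Factor: (u + 6)(u - 3) = 0, so u = -6 or u = 3.
y^3 = -6 gives y = -(6)^(1/3) ~= -1.8171.
y^3 = 3 gives y = (3)^(1/3) ~= 1.4422.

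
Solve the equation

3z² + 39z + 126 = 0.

Factor: 3(z + 6)(z + 7) = 0.
So z = -6 or z = -7.

z = -7 or z = -6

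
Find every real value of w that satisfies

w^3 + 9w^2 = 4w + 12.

w = -9.2915 or w = -1 or w = 1.2915

Rearrange: w^3 + 9w^2 - 4w - 12 = 0.
Possible rational roots are divisors of -12. Testing w = -1 gives 0, so (w + 1) is a factor.
Divide: w^3 + 9w^2 - 4w - 12 = (w + 1)(w^2 + 8w - 12).
Apply the quadratic formula to w^2 + 8w - 12 = 0: w = (-8 +/- sqrt(112))/2, i.e. w ~= 1.2915 or w ~= -9.2915.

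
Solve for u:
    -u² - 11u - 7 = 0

u = -10.3218 or u = -0.6782

Discriminant: (-11)² − 4·(-1)·(-7) = 93.
Quadratic formula: u = (11 ± √93) / (-2).
So u = -11/2 - √(93)/2 ≈ -10.3218 or u = -11/2 + √(93)/2 ≈ -0.6782.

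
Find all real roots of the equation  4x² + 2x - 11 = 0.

x = -1.9271 or x = 1.4271

Discriminant: (2)² − 4·4·(-11) = 180.
Quadratic formula: x = (-2 ± √180) / 8.
So x = -1/4 + 3·√(5)/4 ≈ 1.4271 or x = -3·√(5)/4 - 1/4 ≈ -1.9271.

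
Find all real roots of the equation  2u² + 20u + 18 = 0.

Factor: 2(u + 9)(u + 1) = 0.
So u = -9 or u = -1.

u = -9 or u = -1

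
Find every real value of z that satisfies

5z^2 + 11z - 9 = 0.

z = -2.8349 or z = 0.6349

Discriminant: (11)^2 - 4*5*(-9) = 301.
Quadratic formula: z = (-11 +/- sqrt(301)) / 10.
So z = -11/10 + sqrt(301)/10 ~= 0.6349 or z = -sqrt(301)/10 - 11/10 ~= -2.8349.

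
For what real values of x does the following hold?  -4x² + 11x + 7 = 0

Discriminant: (11)² − 4·(-4)·7 = 233.
Quadratic formula: x = (-11 ± √233) / (-8).
So x = 11/8 - √(233)/8 ≈ -0.533 or x = 11/8 + √(233)/8 ≈ 3.283.

x = -0.533 or x = 3.283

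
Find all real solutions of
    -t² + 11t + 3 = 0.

t = -0.2663 or t = 11.2663

Discriminant: (11)² − 4·(-1)·3 = 133.
Quadratic formula: t = (-11 ± √133) / (-2).
So t = 11/2 - √(133)/2 ≈ -0.2663 or t = 11/2 + √(133)/2 ≈ 11.2663.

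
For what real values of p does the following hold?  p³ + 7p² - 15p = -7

p = -8.7958 or p = 0.7958 or p = 1

Rearrange: p³ + 7p² - 15p + 7 = 0.
Possible rational roots are divisors of 7. Testing p = 1 gives 0, so (p - 1) is a factor.
Divide: p³ + 7p² - 15p + 7 = (p - 1)(p² + 8p - 7).
Apply the quadratic formula to p² + 8p - 7 = 0: p = (-8 ± √92)/2, i.e. p ≈ 0.7958 or p ≈ -8.7958.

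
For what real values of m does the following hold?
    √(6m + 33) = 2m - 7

m = 8

Square both sides: 6m + 33 = (2m - 7)².
Expand and rearrange: 4m² - 34m + 16 = 0.
Solving gives m = 8 or m = 0.5.
Check each candidate in the original equation:
  m = 8: √(81) = 9, while 2m - 7 = 9 — valid.
  m = 0.5: √(36) = 6, while 2m - 7 = -6 — extraneous.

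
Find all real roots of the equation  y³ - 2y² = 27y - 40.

y = -5 or y = 1.4384 or y = 5.5616

Rearrange: y³ - 2y² - 27y + 40 = 0.
Possible rational roots are divisors of 40. Testing y = -5 gives 0, so (y + 5) is a factor.
Divide: y³ - 2y² - 27y + 40 = (y + 5)(y² - 7y + 8).
Apply the quadratic formula to y² - 7y + 8 = 0: y = (7 ± √17)/2, i.e. y ≈ 5.5616 or y ≈ 1.4384.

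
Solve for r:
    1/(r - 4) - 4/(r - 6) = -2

Multiply both sides by (r - 4)(r - 6):
(r - 6) - 4(r - 4) = -2(r - 4)(r - 6).
Expand and collect terms: -2r² + 23r - 58 = 0.
By the quadratic formula, r = (-23 ± √65) / -4, so r ≈ 3.7344 or r ≈ 7.7656.
Neither value makes a denominator zero (r ≠ 4, r ≠ 6), so both are valid.

r = 3.7344 or r = 7.7656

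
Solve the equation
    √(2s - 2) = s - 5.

Square both sides: 2s - 2 = (s - 5)².
Expand and rearrange: s² - 12s + 27 = 0.
Solving gives s = 9 or s = 3.
Check each candidate in the original equation:
  s = 9: √(16) = 4, while s - 5 = 4 — valid.
  s = 3: √(4) = 2, while s - 5 = -2 — extraneous.

s = 9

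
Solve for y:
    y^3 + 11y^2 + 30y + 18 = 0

Possible rational roots are divisors of 18. Testing y = -3 gives 0, so (y + 3) is a factor.
Divide: y^3 + 11y^2 + 30y + 18 = (y + 3)(y^2 + 8y + 6).
Apply the quadratic formula to y^2 + 8y + 6 = 0: y = (-8 +/- sqrt(40))/2, i.e. y ~= -0.8377 or y ~= -7.1623.

y = -7.1623 or y = -3 or y = -0.8377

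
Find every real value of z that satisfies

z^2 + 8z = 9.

Bring every term to one side: z^2 + 8z - 9 = 0.
Factor: (z + 9)(z - 1) = 0.
So z = -9 or z = 1.

z = -9 or z = 1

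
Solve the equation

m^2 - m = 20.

Bring every term to one side: m^2 - m - 20 = 0.
Factor: (m + 4)(m - 5) = 0.
So m = -4 or m = 5.

m = -4 or m = 5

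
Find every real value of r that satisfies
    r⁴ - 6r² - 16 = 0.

r = -2.8284 or r = 2.8284

Let u = r². The equation becomes u² - 6u - 16 = 0.
Factor: (u - 8)(u + 2) = 0, so u = 8 or u = -2.
r² = 8 gives r = ±2·√(2) ≈ ±2.8284.
r² = -2 < 0 has no real solution.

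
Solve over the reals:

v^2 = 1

Bring every term to one side: v^2 - 1 = 0.
Factor: (v - 1)(v + 1) = 0.
So v = 1 or v = -1.

v = -1 or v = 1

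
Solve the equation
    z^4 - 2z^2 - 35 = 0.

Let u = z^2. The equation becomes u^2 - 2u - 35 = 0.
Factor: (u + 5)(u - 7) = 0, so u = -5 or u = 7.
z^2 = -5 < 0 has no real solution.
z^2 = 7 gives z = +/-sqrt(7) ~= +/-2.6458.

z = -2.6458 or z = 2.6458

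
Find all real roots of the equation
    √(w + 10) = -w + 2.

Square both sides: w + 10 = (-w + 2)².
Expand and rearrange: w² - 5w - 6 = 0.
Solving gives w = 6 or w = -1.
Check each candidate in the original equation:
  w = 6: √(16) = 4, while -w + 2 = -4 — extraneous.
  w = -1: √(9) = 3, while -w + 2 = 3 — valid.

w = -1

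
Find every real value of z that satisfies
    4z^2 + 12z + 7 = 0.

Discriminant: (12)^2 - 4*4*7 = 32.
Quadratic formula: z = (-12 +/- sqrt(32)) / 8.
So z = -3/2 + sqrt(2)/2 ~= -0.7929 or z = -3/2 - sqrt(2)/2 ~= -2.2071.

z = -2.2071 or z = -0.7929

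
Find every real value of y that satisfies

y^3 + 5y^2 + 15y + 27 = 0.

Possible rational roots are divisors of 27. Testing y = -3 gives 0, so (y + 3) is a factor.
Divide: y^3 + 5y^2 + 15y + 27 = (y + 3)(y^2 + 2y + 9).
The quadratic y^2 + 2y + 9 has discriminant -32 < 0, so no further real roots.

y = -3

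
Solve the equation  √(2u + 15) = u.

u = 5

Square both sides: 2u + 15 = (u)².
Expand and rearrange: u² - 2u - 15 = 0.
Solving gives u = 5 or u = -3.
Check each candidate in the original equation:
  u = 5: √(25) = 5, while u = 5 — valid.
  u = -3: √(9) = 3, while u = -3 — extraneous.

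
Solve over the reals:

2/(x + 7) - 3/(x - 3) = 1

Multiply both sides by (x + 7)(x - 3):
2(x - 3) - 3(x + 7) = (x + 7)(x - 3).
Expand and collect terms: x^2 + 5x + 6 = 0.
Factor or apply the quadratic formula: x = -2 or x = -3.
Neither value makes a denominator zero (x != -7, x != 3), so both are valid.

x = -3 or x = -2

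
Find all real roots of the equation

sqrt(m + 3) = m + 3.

Square both sides: m + 3 = (m + 3)^2.
Expand and rearrange: m^2 + 5m + 6 = 0.
Solving gives m = -2 or m = -3.
Check each candidate in the original equation:
  m = -2: sqrt(1) = 1, while m + 3 = 1 — valid.
  m = -3: sqrt(0) = 0, while m + 3 = 0 — valid.

m = -3 or m = -2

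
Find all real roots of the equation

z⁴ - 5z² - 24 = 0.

z = -2.8284 or z = 2.8284

Let u = z². The equation becomes u² - 5u - 24 = 0.
Factor: (u - 8)(u + 3) = 0, so u = 8 or u = -3.
z² = 8 gives z = ±2·√(2) ≈ ±2.8284.
z² = -3 < 0 has no real solution.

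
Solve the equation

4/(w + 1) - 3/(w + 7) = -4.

Multiply both sides by (w + 1)(w + 7):
4(w + 7) - 3(w + 1) = -4(w + 1)(w + 7).
Expand and collect terms: -4w² - 33w - 53 = 0.
By the quadratic formula, w = (33 ± √241) / -8, so w ≈ -6.0655 or w ≈ -2.1845.
Neither value makes a denominator zero (w ≠ -1, w ≠ -7), so both are valid.

w = -6.0655 or w = -2.1845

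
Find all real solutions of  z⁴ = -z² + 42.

z = -2.4495 or z = 2.4495

Let u = z². The equation becomes u² + u - 42 = 0.
Factor: (u + 7)(u - 6) = 0, so u = -7 or u = 6.
z² = -7 < 0 has no real solution.
z² = 6 gives z = ±√(6) ≈ ±2.4495.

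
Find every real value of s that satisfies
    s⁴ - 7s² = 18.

Let u = s². The equation becomes u² - 7u - 18 = 0.
Factor: (u + 2)(u - 9) = 0, so u = -2 or u = 9.
s² = -2 < 0 has no real solution.
s² = 9 gives s = ±3.

s = -3 or s = 3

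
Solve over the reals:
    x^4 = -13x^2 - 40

No real solutions.

Let u = x^2. The equation becomes u^2 + 13u + 40 = 0.
Factor: (u + 5)(u + 8) = 0, so u = -5 or u = -8.
x^2 = -5 < 0 has no real solution.
x^2 = -8 < 0 has no real solution.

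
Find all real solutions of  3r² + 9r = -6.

r = -2 or r = -1

Bring every term to one side: 3r² + 9r + 6 = 0.
Factor: 3(r + 2)(r + 1) = 0.
So r = -2 or r = -1.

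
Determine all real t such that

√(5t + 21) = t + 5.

Square both sides: 5t + 21 = (t + 5)².
Expand and rearrange: t² + 5t + 4 = 0.
Solving gives t = -1 or t = -4.
Check each candidate in the original equation:
  t = -1: √(16) = 4, while t + 5 = 4 — valid.
  t = -4: √(1) = 1, while t + 5 = 1 — valid.

t = -4 or t = -1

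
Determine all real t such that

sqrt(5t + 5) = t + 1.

t = -1 or t = 4

Square both sides: 5t + 5 = (t + 1)^2.
Expand and rearrange: t^2 - 3t - 4 = 0.
Solving gives t = 4 or t = -1.
Check each candidate in the original equation:
  t = 4: sqrt(25) = 5, while t + 1 = 5 — valid.
  t = -1: sqrt(0) = 0, while t + 1 = 0 — valid.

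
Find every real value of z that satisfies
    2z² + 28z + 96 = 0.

Factor: 2(z + 6)(z + 8) = 0.
So z = -6 or z = -8.

z = -8 or z = -6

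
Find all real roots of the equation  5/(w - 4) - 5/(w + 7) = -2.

Multiply both sides by (w - 4)(w + 7):
5(w + 7) - 5(w - 4) = -2(w - 4)(w + 7).
Expand and collect terms: -2w² - 6w + 1 = 0.
By the quadratic formula, w = (6 ± √44) / -4, so w ≈ -3.1583 or w ≈ 0.1583.
Neither value makes a denominator zero (w ≠ 4, w ≠ -7), so both are valid.

w = -3.1583 or w = 0.1583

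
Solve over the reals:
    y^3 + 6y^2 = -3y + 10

y = -5 or y = -2 or y = 1

Rearrange: y^3 + 6y^2 + 3y - 10 = 0.
Possible rational roots are divisors of -10. Testing y = -2 gives 0, so (y + 2) is a factor.
Divide: y^3 + 6y^2 + 3y - 10 = (y + 2)(y^2 + 4y - 5).
Factor the quadratic: y = 1 or y = -5.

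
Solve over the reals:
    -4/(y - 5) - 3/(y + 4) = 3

Multiply both sides by (y - 5)(y + 4):
-4(y + 4) - 3(y - 5) = 3(y - 5)(y + 4).
Expand and collect terms: 3y² + 4y - 59 = 0.
By the quadratic formula, y = (-4 ± √724) / 6, so y ≈ 3.8179 or y ≈ -5.1512.
Neither value makes a denominator zero (y ≠ 5, y ≠ -4), so both are valid.

y = -5.1512 or y = 3.8179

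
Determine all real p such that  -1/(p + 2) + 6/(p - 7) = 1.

Multiply both sides by (p + 2)(p - 7):
-(p - 7) + 6(p + 2) = (p + 2)(p - 7).
Expand and collect terms: p² - 10p - 33 = 0.
By the quadratic formula, p = (10 ± √232) / 2, so p ≈ 12.6158 or p ≈ -2.6158.
Neither value makes a denominator zero (p ≠ -2, p ≠ 7), so both are valid.

p = -2.6158 or p = 12.6158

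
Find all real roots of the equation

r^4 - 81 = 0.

Let u = r^2. The equation becomes u^2 - 81 = 0.
Factor: (u - 9)(u + 9) = 0, so u = 9 or u = -9.
r^2 = 9 gives r = +/-3.
r^2 = -9 < 0 has no real solution.

r = -3 or r = 3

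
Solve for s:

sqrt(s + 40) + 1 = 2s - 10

s = 9

Isolate the radical: sqrt(s + 40) = 2s - 11.
Square both sides: s + 40 = (2s - 11)^2.
Expand and rearrange: 4s^2 - 45s + 81 = 0.
Solving gives s = 9 or s = 2.25.
Check each candidate in the original equation:
  s = 9: sqrt(49) = 7, while 2s - 11 = 7 — valid.
  s = 2.25: sqrt(42.25) = 6.5, while 2s - 11 = -6.5 — extraneous.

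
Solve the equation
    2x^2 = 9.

Rearrange to standard form: 2x^2 - 9 = 0.
Discriminant: (0)^2 - 4*2*(-9) = 72.
Quadratic formula: x = (0 +/- sqrt(72)) / 4.
So x = 3*sqrt(2)/2 ~= 2.1213 or x = -3*sqrt(2)/2 ~= -2.1213.

x = -2.1213 or x = 2.1213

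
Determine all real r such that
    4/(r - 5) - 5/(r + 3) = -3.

Multiply both sides by (r - 5)(r + 3):
4(r + 3) - 5(r - 5) = -3(r - 5)(r + 3).
Expand and collect terms: -3r² + 7r + 8 = 0.
By the quadratic formula, r = (-7 ± √145) / -6, so r ≈ -0.8403 or r ≈ 3.1736.
Neither value makes a denominator zero (r ≠ 5, r ≠ -3), so both are valid.

r = -0.8403 or r = 3.1736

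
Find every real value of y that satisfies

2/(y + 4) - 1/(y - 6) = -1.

Multiply both sides by (y + 4)(y - 6):
2(y - 6) - (y + 4) = -(y + 4)(y - 6).
Expand and collect terms: -y^2 + y + 40 = 0.
By the quadratic formula, y = (-1 +/- sqrt(161)) / -2, so y ~= -5.8443 or y ~= 6.8443.
Neither value makes a denominator zero (y != -4, y != 6), so both are valid.

y = -5.8443 or y = 6.8443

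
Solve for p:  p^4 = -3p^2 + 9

p = -1.3617 or p = 1.3617

Let u = p^2. The equation becomes u^2 + 3u - 9 = 0.
By the quadratic formula, u = -3/2 + 3*sqrt(5)/2 or u = -3*sqrt(5)/2 - 3/2.
p^2 = -3/2 + 3*sqrt(5)/2 gives p = +/-sqrt(-3/2 + 3*sqrt(5)/2) ~= +/-1.3617.
p^2 = -3*sqrt(5)/2 - 3/2 < 0 has no real solution.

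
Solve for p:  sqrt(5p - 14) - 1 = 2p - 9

Isolate the radical: sqrt(5p - 14) = 2p - 8.
Square both sides: 5p - 14 = (2p - 8)^2.
Expand and rearrange: 4p^2 - 37p + 78 = 0.
Solving gives p = 6 or p = 3.25.
Check each candidate in the original equation:
  p = 6: sqrt(16) = 4, while 2p - 8 = 4 — valid.
  p = 3.25: sqrt(2.25) = 1.5, while 2p - 8 = -1.5 — extraneous.

p = 6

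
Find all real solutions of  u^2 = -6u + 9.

Rearrange to standard form: u^2 + 6u - 9 = 0.
Discriminant: (6)^2 - 4*1*(-9) = 72.
Quadratic formula: u = (-6 +/- sqrt(72)) / 2.
So u = -3 + 3*sqrt(2) ~= 1.2426 or u = -3*sqrt(2) - 3 ~= -7.2426.

u = -7.2426 or u = 1.2426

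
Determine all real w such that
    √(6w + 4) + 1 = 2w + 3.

w = -0.5 or w = 0

Isolate the radical: √(6w + 4) = 2w + 2.
Square both sides: 6w + 4 = (2w + 2)².
Expand and rearrange: 4w² + 2w = 0.
Solving gives w = 0 or w = -0.5.
Check each candidate in the original equation:
  w = 0: √(4) = 2, while 2w + 2 = 2 — valid.
  w = -0.5: √(1) = 1, while 2w + 2 = 1 — valid.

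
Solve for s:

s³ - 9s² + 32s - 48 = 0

s = 4

Possible rational roots are divisors of -48. Testing s = 4 gives 0, so (s - 4) is a factor.
Divide: s³ - 9s² + 32s - 48 = (s - 4)(s² - 5s + 12).
The quadratic s² - 5s + 12 has discriminant -23 < 0, so no further real roots.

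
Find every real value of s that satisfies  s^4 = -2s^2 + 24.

s = -2 or s = 2

Let u = s^2. The equation becomes u^2 + 2u - 24 = 0.
Factor: (u + 6)(u - 4) = 0, so u = -6 or u = 4.
s^2 = -6 < 0 has no real solution.
s^2 = 4 gives s = +/-2.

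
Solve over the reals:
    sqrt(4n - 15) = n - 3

n = 4 or n = 6

Square both sides: 4n - 15 = (n - 3)^2.
Expand and rearrange: n^2 - 10n + 24 = 0.
Solving gives n = 6 or n = 4.
Check each candidate in the original equation:
  n = 6: sqrt(9) = 3, while n - 3 = 3 — valid.
  n = 4: sqrt(1) = 1, while n - 3 = 1 — valid.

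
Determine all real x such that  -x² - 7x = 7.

x = -5.7913 or x = -1.2087

Rearrange to standard form: -x² - 7x - 7 = 0.
Discriminant: (-7)² − 4·(-1)·(-7) = 21.
Quadratic formula: x = (7 ± √21) / (-2).
So x = -7/2 - √(21)/2 ≈ -5.7913 or x = -7/2 + √(21)/2 ≈ -1.2087.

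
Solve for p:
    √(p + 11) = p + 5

Square both sides: p + 11 = (p + 5)².
Expand and rearrange: p² + 9p + 14 = 0.
Solving gives p = -2 or p = -7.
Check each candidate in the original equation:
  p = -2: √(9) = 3, while p + 5 = 3 — valid.
  p = -7: √(4) = 2, while p + 5 = -2 — extraneous.

p = -2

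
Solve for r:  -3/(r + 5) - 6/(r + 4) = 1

Multiply both sides by (r + 5)(r + 4):
-3(r + 4) - 6(r + 5) = (r + 5)(r + 4).
Expand and collect terms: r² + 18r + 62 = 0.
By the quadratic formula, r = (-18 ± √76) / 2, so r ≈ -4.6411 or r ≈ -13.3589.
Neither value makes a denominator zero (r ≠ -5, r ≠ -4), so both are valid.

r = -13.3589 or r = -4.6411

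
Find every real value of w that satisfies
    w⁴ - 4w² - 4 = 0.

w = -2.1974 or w = 2.1974

Let u = w². The equation becomes u² - 4u - 4 = 0.
By the quadratic formula, u = 2 + 2·√(2) or u = 2 - 2·√(2).
w² = 2 + 2·√(2) gives w = ±√(2 + 2·√(2)) ≈ ±2.1974.
w² = 2 - 2·√(2) < 0 has no real solution.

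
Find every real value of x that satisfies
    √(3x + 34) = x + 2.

Square both sides: 3x + 34 = (x + 2)².
Expand and rearrange: x² + x - 30 = 0.
Solving gives x = 5 or x = -6.
Check each candidate in the original equation:
  x = 5: √(49) = 7, while x + 2 = 7 — valid.
  x = -6: √(16) = 4, while x + 2 = -4 — extraneous.

x = 5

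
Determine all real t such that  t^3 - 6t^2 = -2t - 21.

t = -1.5414 or t = 3 or t = 4.5414

Rearrange: t^3 - 6t^2 + 2t + 21 = 0.
Possible rational roots are divisors of 21. Testing t = 3 gives 0, so (t - 3) is a factor.
Divide: t^3 - 6t^2 + 2t + 21 = (t - 3)(t^2 - 3t - 7).
Apply the quadratic formula to t^2 - 3t - 7 = 0: t = (3 +/- sqrt(37))/2, i.e. t ~= 4.5414 or t ~= -1.5414.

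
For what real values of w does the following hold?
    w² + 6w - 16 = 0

w = -8 or w = 2

Factor: (w + 8)(w - 2) = 0.
So w = -8 or w = 2.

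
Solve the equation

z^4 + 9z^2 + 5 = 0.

Let u = z^2. The equation becomes u^2 + 9u + 5 = 0.
By the quadratic formula, u = -9/2 + sqrt(61)/2 or u = -9/2 - sqrt(61)/2.
z^2 = -9/2 + sqrt(61)/2 < 0 has no real solution.
z^2 = -9/2 - sqrt(61)/2 < 0 has no real solution.

No real solutions.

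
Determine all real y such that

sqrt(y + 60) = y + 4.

y = 4

Square both sides: y + 60 = (y + 4)^2.
Expand and rearrange: y^2 + 7y - 44 = 0.
Solving gives y = 4 or y = -11.
Check each candidate in the original equation:
  y = 4: sqrt(64) = 8, while y + 4 = 8 — valid.
  y = -11: sqrt(49) = 7, while y + 4 = -7 — extraneous.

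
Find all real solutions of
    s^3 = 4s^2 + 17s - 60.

s = -4 or s = 3 or s = 5

Rearrange: s^3 - 4s^2 - 17s + 60 = 0.
Possible rational roots are divisors of 60. Testing s = 5 gives 0, so (s - 5) is a factor.
Divide: s^3 - 4s^2 - 17s + 60 = (s - 5)(s^2 + s - 12).
Factor the quadratic: s = 3 or s = -4.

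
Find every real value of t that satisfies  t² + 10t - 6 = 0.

Discriminant: (10)² − 4·1·(-6) = 124.
Quadratic formula: t = (-10 ± √124) / 2.
So t = -5 + √(31) ≈ 0.5678 or t = -√(31) - 5 ≈ -10.5678.

t = -10.5678 or t = 0.5678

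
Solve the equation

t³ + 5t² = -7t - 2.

Rearrange: t³ + 5t² + 7t + 2 = 0.
Possible rational roots are divisors of 2. Testing t = -2 gives 0, so (t + 2) is a factor.
Divide: t³ + 5t² + 7t + 2 = (t + 2)(t² + 3t + 1).
Apply the quadratic formula to t² + 3t + 1 = 0: t = (-3 ± √5)/2, i.e. t ≈ -0.382 or t ≈ -2.618.

t = -2.618 or t = -2 or t = -0.382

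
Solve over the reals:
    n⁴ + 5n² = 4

n = -0.8376 or n = 0.8376

Let u = n². The equation becomes u² + 5u - 4 = 0.
By the quadratic formula, u = -5/2 + √(41)/2 or u = -√(41)/2 - 5/2.
n² = -5/2 + √(41)/2 gives n = ±√(-5/2 + √(41)/2) ≈ ±0.8376.
n² = -√(41)/2 - 5/2 < 0 has no real solution.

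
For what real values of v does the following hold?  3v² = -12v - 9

Bring every term to one side: 3v² + 12v + 9 = 0.
Factor: 3(v + 1)(v + 3) = 0.
So v = -1 or v = -3.

v = -3 or v = -1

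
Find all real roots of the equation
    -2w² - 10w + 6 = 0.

w = -5.5414 or w = 0.5414

Discriminant: (-10)² − 4·(-2)·6 = 148.
Quadratic formula: w = (10 ± √148) / (-4).
So w = -√(37)/2 - 5/2 ≈ -5.5414 or w = -5/2 + √(37)/2 ≈ 0.5414.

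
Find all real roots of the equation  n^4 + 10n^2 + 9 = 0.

No real solutions.

Let u = n^2. The equation becomes u^2 + 10u + 9 = 0.
Factor: (u + 1)(u + 9) = 0, so u = -1 or u = -9.
n^2 = -1 < 0 has no real solution.
n^2 = -9 < 0 has no real solution.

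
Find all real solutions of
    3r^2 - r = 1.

Rearrange to standard form: 3r^2 - r - 1 = 0.
Discriminant: (-1)^2 - 4*3*(-1) = 13.
Quadratic formula: r = (1 +/- sqrt(13)) / 6.
So r = 1/6 + sqrt(13)/6 ~= 0.7676 or r = 1/6 - sqrt(13)/6 ~= -0.4343.

r = -0.4343 or r = 0.7676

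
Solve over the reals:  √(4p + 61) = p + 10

p = -3

Square both sides: 4p + 61 = (p + 10)².
Expand and rearrange: p² + 16p + 39 = 0.
Solving gives p = -3 or p = -13.
Check each candidate in the original equation:
  p = -3: √(49) = 7, while p + 10 = 7 — valid.
  p = -13: √(9) = 3, while p + 10 = -3 — extraneous.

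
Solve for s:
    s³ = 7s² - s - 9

s = -1 or s = 1.3542 or s = 6.6458

Rearrange: s³ - 7s² + s + 9 = 0.
Possible rational roots are divisors of 9. Testing s = -1 gives 0, so (s + 1) is a factor.
Divide: s³ - 7s² + s + 9 = (s + 1)(s² - 8s + 9).
Apply the quadratic formula to s² - 8s + 9 = 0: s = (8 ± √28)/2, i.e. s ≈ 6.6458 or s ≈ 1.3542.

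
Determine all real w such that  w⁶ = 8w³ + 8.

Let u = w³. The equation becomes u² - 8u - 8 = 0.
By the quadratic formula, u = 4 + 2·√(6) or u = 4 - 2·√(6).
w³ = 4 + 2·√(6) gives w = ∛(4 + 2·√(6)) ≈ 2.0723.
w³ = 4 - 2·√(6) gives w = -∛(-4 + 2·√(6)) ≈ -0.9651.

w = -0.9651 or w = 2.0723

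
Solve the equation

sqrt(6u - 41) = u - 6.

u = 7 or u = 11

Square both sides: 6u - 41 = (u - 6)^2.
Expand and rearrange: u^2 - 18u + 77 = 0.
Solving gives u = 11 or u = 7.
Check each candidate in the original equation:
  u = 11: sqrt(25) = 5, while u - 6 = 5 — valid.
  u = 7: sqrt(1) = 1, while u - 6 = 1 — valid.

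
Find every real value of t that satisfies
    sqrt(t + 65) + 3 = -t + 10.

Isolate the radical: sqrt(t + 65) = -t + 7.
Square both sides: t + 65 = (-t + 7)^2.
Expand and rearrange: t^2 - 15t - 16 = 0.
Solving gives t = 16 or t = -1.
Check each candidate in the original equation:
  t = 16: sqrt(81) = 9, while -t + 7 = -9 — extraneous.
  t = -1: sqrt(64) = 8, while -t + 7 = 8 — valid.

t = -1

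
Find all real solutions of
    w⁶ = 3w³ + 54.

Let u = w³. The equation becomes u² - 3u - 54 = 0.
Factor: (u + 6)(u - 9) = 0, so u = -6 or u = 9.
w³ = -6 gives w = -∛(6) ≈ -1.8171.
w³ = 9 gives w = ∛(9) ≈ 2.0801.

w = -1.8171 or w = 2.0801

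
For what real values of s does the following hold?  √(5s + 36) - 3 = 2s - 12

Isolate the radical: √(5s + 36) = 2s - 9.
Square both sides: 5s + 36 = (2s - 9)².
Expand and rearrange: 4s² - 41s + 45 = 0.
Solving gives s = 9 or s = 1.25.
Check each candidate in the original equation:
  s = 9: √(81) = 9, while 2s - 9 = 9 — valid.
  s = 1.25: √(42.25) = 6.5, while 2s - 9 = -6.5 — extraneous.

s = 9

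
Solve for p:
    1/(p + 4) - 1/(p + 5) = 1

Multiply both sides by (p + 4)(p + 5):
(p + 5) - (p + 4) = (p + 4)(p + 5).
Expand and collect terms: p² + 9p + 19 = 0.
By the quadratic formula, p = (-9 ± √5) / 2, so p ≈ -3.382 or p ≈ -5.618.
Neither value makes a denominator zero (p ≠ -4, p ≠ -5), so both are valid.

p = -5.618 or p = -3.382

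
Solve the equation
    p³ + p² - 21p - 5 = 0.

Possible rational roots are divisors of -5. Testing p = -5 gives 0, so (p + 5) is a factor.
Divide: p³ + p² - 21p - 5 = (p + 5)(p² - 4p - 1).
Apply the quadratic formula to p² - 4p - 1 = 0: p = (4 ± √20)/2, i.e. p ≈ 4.2361 or p ≈ -0.2361.

p = -5 or p = -0.2361 or p = 4.2361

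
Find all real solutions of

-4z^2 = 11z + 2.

z = -2.5542 or z = -0.1958

Rearrange to standard form: -4z^2 - 11z - 2 = 0.
Discriminant: (-11)^2 - 4*(-4)*(-2) = 89.
Quadratic formula: z = (11 +/- sqrt(89)) / (-8).
So z = -11/8 - sqrt(89)/8 ~= -2.5542 or z = -11/8 + sqrt(89)/8 ~= -0.1958.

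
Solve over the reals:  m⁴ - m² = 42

m = -2.6458 or m = 2.6458

Let u = m². The equation becomes u² - u - 42 = 0.
Factor: (u - 7)(u + 6) = 0, so u = 7 or u = -6.
m² = 7 gives m = ±√(7) ≈ ±2.6458.
m² = -6 < 0 has no real solution.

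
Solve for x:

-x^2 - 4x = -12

x = -6 or x = 2

Bring every term to one side: -x^2 - 4x + 12 = 0.
Factor: -1(x + 6)(x - 2) = 0.
So x = -6 or x = 2.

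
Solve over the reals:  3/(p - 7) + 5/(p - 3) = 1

p = 5 or p = 13

Multiply both sides by (p - 7)(p - 3):
3(p - 3) + 5(p - 7) = (p - 7)(p - 3).
Expand and collect terms: p^2 - 18p + 65 = 0.
Factor or apply the quadratic formula: p = 13 or p = 5.
Neither value makes a denominator zero (p != 7, p != 3), so both are valid.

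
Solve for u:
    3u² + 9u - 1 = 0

Discriminant: (9)² − 4·3·(-1) = 93.
Quadratic formula: u = (-9 ± √93) / 6.
So u = -3/2 + √(93)/6 ≈ 0.1073 or u = -√(93)/6 - 3/2 ≈ -3.1073.

u = -3.1073 or u = 0.1073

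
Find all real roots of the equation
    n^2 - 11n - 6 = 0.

n = -0.5208 or n = 11.5208

Discriminant: (-11)^2 - 4*1*(-6) = 145.
Quadratic formula: n = (11 +/- sqrt(145)) / 2.
So n = 11/2 + sqrt(145)/2 ~= 11.5208 or n = 11/2 - sqrt(145)/2 ~= -0.5208.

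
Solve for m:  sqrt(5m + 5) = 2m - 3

Square both sides: 5m + 5 = (2m - 3)^2.
Expand and rearrange: 4m^2 - 17m + 4 = 0.
Solving gives m = 4 or m = 0.25.
Check each candidate in the original equation:
  m = 4: sqrt(25) = 5, while 2m - 3 = 5 — valid.
  m = 0.25: sqrt(6.25) = 2.5, while 2m - 3 = -2.5 — extraneous.

m = 4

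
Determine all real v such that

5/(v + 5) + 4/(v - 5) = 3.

Multiply both sides by (v + 5)(v - 5):
5(v - 5) + 4(v + 5) = 3(v + 5)(v - 5).
Expand and collect terms: 3v² - 9v - 70 = 0.
By the quadratic formula, v = (9 ± √921) / 6, so v ≈ 6.558 or v ≈ -3.558.
Neither value makes a denominator zero (v ≠ -5, v ≠ 5), so both are valid.

v = -3.558 or v = 6.558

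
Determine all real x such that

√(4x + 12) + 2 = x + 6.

Isolate the radical: √(4x + 12) = x + 4.
Square both sides: 4x + 12 = (x + 4)².
Expand and rearrange: x² + 4x + 4 = 0.
This gives the repeated root x = -2.
Check in the original equation:
  x = -2: √(4) = 2, while x + 4 = 2 — valid.

x = -2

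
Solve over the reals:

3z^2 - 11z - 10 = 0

z = -0.754 or z = 4.4207

Discriminant: (-11)^2 - 4*3*(-10) = 241.
Quadratic formula: z = (11 +/- sqrt(241)) / 6.
So z = 11/6 + sqrt(241)/6 ~= 4.4207 or z = 11/6 - sqrt(241)/6 ~= -0.754.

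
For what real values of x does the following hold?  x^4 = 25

x = -2.2361 or x = 2.2361

Let u = x^2. The equation becomes u^2 - 25 = 0.
Factor: (u + 5)(u - 5) = 0, so u = -5 or u = 5.
x^2 = -5 < 0 has no real solution.
x^2 = 5 gives x = +/-sqrt(5) ~= +/-2.2361.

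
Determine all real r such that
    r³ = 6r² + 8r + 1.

r = -1 or r = -0.1401 or r = 7.1401

Rearrange: r³ - 6r² - 8r - 1 = 0.
Possible rational roots are divisors of -1. Testing r = -1 gives 0, so (r + 1) is a factor.
Divide: r³ - 6r² - 8r - 1 = (r + 1)(r² - 7r - 1).
Apply the quadratic formula to r² - 7r - 1 = 0: r = (7 ± √53)/2, i.e. r ≈ 7.1401 or r ≈ -0.1401.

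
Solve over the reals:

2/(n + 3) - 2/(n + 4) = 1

Multiply both sides by (n + 3)(n + 4):
2(n + 4) - 2(n + 3) = (n + 3)(n + 4).
Expand and collect terms: n^2 + 7n + 10 = 0.
Factor or apply the quadratic formula: n = -2 or n = -5.
Neither value makes a denominator zero (n != -3, n != -4), so both are valid.

n = -5 or n = -2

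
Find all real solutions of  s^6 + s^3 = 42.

Let u = s^3. The equation becomes u^2 + u - 42 = 0.
Factor: (u - 6)(u + 7) = 0, so u = 6 or u = -7.
s^3 = 6 gives s = (6)^(1/3) ~= 1.8171.
s^3 = -7 gives s = -(7)^(1/3) ~= -1.9129.

s = -1.9129 or s = 1.8171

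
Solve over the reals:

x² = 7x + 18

Bring every term to one side: x² - 7x - 18 = 0.
Factor: (x + 2)(x - 9) = 0.
So x = -2 or x = 9.

x = -2 or x = 9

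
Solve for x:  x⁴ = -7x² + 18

x = -1.4142 or x = 1.4142

Let u = x². The equation becomes u² + 7u - 18 = 0.
Factor: (u + 9)(u - 2) = 0, so u = -9 or u = 2.
x² = -9 < 0 has no real solution.
x² = 2 gives x = ±√(2) ≈ ±1.4142.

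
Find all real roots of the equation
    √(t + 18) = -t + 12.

t = 7

Square both sides: t + 18 = (-t + 12)².
Expand and rearrange: t² - 25t + 126 = 0.
Solving gives t = 18 or t = 7.
Check each candidate in the original equation:
  t = 18: √(36) = 6, while -t + 12 = -6 — extraneous.
  t = 7: √(25) = 5, while -t + 12 = 5 — valid.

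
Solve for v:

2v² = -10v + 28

v = -7 or v = 2

Bring every term to one side: 2v² + 10v - 28 = 0.
Factor: 2(v - 2)(v + 7) = 0.
So v = 2 or v = -7.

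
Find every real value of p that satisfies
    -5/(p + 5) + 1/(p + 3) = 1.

Multiply both sides by (p + 5)(p + 3):
-5(p + 3) + (p + 5) = (p + 5)(p + 3).
Expand and collect terms: p² + 12p + 25 = 0.
By the quadratic formula, p = (-12 ± √44) / 2, so p ≈ -2.6834 or p ≈ -9.3166.
Neither value makes a denominator zero (p ≠ -5, p ≠ -3), so both are valid.

p = -9.3166 or p = -2.6834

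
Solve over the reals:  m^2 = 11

m = -3.3166 or m = 3.3166

Rearrange to standard form: m^2 - 11 = 0.
Discriminant: (0)^2 - 4*1*(-11) = 44.
Quadratic formula: m = (0 +/- sqrt(44)) / 2.
So m = sqrt(11) ~= 3.3166 or m = -sqrt(11) ~= -3.3166.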